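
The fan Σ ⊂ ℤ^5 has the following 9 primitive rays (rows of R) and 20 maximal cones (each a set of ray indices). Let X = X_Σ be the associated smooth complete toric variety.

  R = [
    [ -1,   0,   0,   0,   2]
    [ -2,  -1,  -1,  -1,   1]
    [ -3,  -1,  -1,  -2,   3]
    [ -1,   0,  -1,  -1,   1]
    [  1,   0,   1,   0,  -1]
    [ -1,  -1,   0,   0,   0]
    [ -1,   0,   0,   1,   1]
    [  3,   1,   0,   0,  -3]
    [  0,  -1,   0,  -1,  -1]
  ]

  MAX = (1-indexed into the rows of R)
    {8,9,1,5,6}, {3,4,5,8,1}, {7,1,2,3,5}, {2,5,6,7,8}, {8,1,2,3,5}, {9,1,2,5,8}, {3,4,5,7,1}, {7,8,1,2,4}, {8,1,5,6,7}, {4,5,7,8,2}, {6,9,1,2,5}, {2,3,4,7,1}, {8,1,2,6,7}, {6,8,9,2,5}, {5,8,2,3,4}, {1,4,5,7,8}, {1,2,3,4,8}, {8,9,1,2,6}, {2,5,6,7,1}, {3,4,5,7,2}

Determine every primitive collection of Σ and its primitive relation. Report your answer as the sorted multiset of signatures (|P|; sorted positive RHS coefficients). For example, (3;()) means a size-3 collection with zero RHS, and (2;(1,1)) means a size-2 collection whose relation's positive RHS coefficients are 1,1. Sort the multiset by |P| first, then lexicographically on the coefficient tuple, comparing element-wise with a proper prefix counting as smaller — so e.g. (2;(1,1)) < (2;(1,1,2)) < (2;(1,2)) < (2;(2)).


|primitive collections| = 9. Relations:

  • {4,6}:  v_{4} + v_{6} = v_{2}  ⟹  sig = (2;(1))
  • {7,9}:  v_{7} + v_{9} = v_{6}  ⟹  sig = (2;(1))
  • {4,9}:  v_{4} + v_{9} = v_{1} + 2·v_{2} + v_{5} + v_{8}  ⟹  sig = (2;(1,1,1,2))
  • {3,6}:  v_{3} + v_{6} = v_{1} + 2·v_{2} + v_{5}  ⟹  sig = (2;(1,1,2))
  • {3,9}:  v_{3} + v_{9} = 2·v_{1} + 3·v_{2} + 2·v_{5} + v_{8}  ⟹  sig = (2;(1,2,2,3))
  • {3,7,8}:  v_{3} + v_{7} + v_{8} = v_{4}  ⟹  sig = (3;(1))
  • {1,2,4,5}:  v_{1} + v_{2} + v_{4} + v_{5} = v_{3}  ⟹  sig = (4;(1))
  • {1,2,5,7,8}:  v_{1} + v_{2} + v_{5} + v_{7} + v_{8} = 0  ⟹  sig = (5;())
  • {1,2,5,6,8}:  v_{1} + v_{2} + v_{5} + v_{6} + v_{8} = v_{9}  ⟹  sig = (5;(1))

so the primitive-relation signature multiset is
[(2;(1)), (2;(1)), (2;(1,1,1,2)), (2;(1,1,2)), (2;(1,2,2,3)), (3;(1)), (4;(1)), (5;()), (5;(1))]


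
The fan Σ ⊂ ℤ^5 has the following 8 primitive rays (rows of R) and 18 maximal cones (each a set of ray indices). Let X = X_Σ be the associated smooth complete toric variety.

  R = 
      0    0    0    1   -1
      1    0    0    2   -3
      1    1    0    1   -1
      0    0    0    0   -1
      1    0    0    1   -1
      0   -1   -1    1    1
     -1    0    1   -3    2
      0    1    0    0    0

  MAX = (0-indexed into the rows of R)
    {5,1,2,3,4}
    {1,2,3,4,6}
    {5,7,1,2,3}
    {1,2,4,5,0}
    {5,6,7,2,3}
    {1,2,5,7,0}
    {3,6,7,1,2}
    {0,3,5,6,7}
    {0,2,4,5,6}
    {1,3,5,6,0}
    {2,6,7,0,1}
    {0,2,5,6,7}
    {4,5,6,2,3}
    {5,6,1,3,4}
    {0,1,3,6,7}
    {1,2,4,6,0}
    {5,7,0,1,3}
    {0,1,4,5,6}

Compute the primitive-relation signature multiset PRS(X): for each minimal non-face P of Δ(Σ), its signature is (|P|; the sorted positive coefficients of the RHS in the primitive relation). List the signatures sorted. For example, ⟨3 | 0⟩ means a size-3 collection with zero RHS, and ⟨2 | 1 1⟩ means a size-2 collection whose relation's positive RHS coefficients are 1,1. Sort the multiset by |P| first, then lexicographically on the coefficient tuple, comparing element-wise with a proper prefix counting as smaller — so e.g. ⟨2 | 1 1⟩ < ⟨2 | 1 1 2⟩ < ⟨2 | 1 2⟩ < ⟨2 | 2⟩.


The 5 primitive collections of Σ (r=8, n=5):

  {4,7}:  v_{4} + v_{7} = v_{2} — sig = ⟨2 | 1⟩
  {0,3,4}:  v_{0} + v_{3} + v_{4} = v_{1} — sig = ⟨3 | 1⟩
  {0,2,3}:  v_{0} + v_{2} + v_{3} = v_{1} + v_{7} — sig = ⟨3 | 1 1⟩
  {1,5,6,7}:  v_{1} + v_{5} + v_{6} + v_{7} = 0 — sig = ⟨4 | 0⟩
  {1,2,5,6}:  v_{1} + v_{2} + v_{5} + v_{6} = v_{4} — sig = ⟨4 | 1⟩

Sorted signature multiset PRS(X):
    |P|=2: 1 collection, coeffs (1)
    |P|=3: 2 collections, coeffs (1), (1,1)
    |P|=4: 2 collections, coeffs (), (1)


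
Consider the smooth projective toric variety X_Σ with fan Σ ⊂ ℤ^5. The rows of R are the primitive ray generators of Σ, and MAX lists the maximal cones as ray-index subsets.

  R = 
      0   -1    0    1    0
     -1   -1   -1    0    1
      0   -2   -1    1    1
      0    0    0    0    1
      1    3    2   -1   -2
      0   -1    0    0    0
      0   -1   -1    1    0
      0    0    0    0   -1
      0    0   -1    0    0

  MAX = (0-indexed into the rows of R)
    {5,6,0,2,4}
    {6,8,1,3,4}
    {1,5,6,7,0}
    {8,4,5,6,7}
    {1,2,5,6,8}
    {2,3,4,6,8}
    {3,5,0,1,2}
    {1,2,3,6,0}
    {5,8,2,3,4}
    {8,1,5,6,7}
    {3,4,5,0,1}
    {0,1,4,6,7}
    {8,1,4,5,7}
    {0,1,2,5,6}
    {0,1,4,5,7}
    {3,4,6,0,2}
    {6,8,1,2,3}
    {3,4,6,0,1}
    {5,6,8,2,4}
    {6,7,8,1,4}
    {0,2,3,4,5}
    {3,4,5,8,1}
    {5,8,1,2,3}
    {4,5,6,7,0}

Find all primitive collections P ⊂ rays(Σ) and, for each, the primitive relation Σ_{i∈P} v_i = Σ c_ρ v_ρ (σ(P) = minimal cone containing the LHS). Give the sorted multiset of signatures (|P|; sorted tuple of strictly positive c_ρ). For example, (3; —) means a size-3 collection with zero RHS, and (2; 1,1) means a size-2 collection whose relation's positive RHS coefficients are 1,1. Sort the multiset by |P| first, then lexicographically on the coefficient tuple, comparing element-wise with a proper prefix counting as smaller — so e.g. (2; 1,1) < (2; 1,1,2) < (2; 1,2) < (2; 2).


|primitive collections| = 6. Relations:

  P = {3,7}:  v_{3} + v_{7} = 0 — sig = (2; —)
  P = {0,8}:  v_{0} + v_{8} = v_{6} — sig = (2; 1)
  P = {2,7}:  v_{2} + v_{7} = v_{5} + v_{6} — sig = (2; 1,1)
  P = {1,2,4}:  v_{1} + v_{2} + v_{4} = 0 — sig = (3; —)
  P = {3,5,6}:  v_{3} + v_{5} + v_{6} = v_{2} — sig = (3; 1)
  P = {1,4,5,6}:  v_{1} + v_{4} + v_{5} + v_{6} = v_{7} — sig = (4; 1)

Sorted signature multiset PRS(X):
[(2; —), (2; 1), (2; 1,1), (3; —), (3; 1), (4; 1)]


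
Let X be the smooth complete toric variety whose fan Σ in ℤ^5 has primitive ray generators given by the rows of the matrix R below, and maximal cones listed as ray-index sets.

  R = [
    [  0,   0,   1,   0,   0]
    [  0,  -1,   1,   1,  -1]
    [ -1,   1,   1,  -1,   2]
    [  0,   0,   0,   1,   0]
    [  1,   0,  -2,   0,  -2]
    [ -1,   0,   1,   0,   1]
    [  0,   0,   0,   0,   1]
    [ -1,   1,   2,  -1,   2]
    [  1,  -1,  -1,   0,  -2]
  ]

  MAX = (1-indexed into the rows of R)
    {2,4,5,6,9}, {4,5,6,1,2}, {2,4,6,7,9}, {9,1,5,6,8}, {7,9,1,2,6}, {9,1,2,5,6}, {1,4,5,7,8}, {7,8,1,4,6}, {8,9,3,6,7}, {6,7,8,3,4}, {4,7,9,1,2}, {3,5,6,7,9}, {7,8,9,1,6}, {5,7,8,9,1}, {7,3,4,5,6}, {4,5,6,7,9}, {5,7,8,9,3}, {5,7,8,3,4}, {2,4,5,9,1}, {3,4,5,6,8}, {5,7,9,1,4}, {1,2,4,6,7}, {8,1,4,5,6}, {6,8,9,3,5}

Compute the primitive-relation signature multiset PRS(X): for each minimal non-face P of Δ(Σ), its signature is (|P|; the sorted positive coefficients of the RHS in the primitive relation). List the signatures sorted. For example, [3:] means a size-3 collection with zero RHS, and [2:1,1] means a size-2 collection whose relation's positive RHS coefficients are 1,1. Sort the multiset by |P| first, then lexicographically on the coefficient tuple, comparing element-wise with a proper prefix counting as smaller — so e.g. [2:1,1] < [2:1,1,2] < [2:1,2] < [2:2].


Σ has 9 primitive collections:

  {1,3}:  v_{1} + v_{3} = v_{8}  ⟹  sig = [2:1]
  {2,3}:  v_{2} + v_{3} = v_{1} + v_{6}  ⟹  sig = [2:1,1]
  {2,8}:  v_{2} + v_{8} = 2·v_{1} + v_{6}  ⟹  sig = [2:1,2]
  {3,4,9}:  v_{3} + v_{4} + v_{9} = 0  ⟹  sig = [3:]
  {4,8,9}:  v_{4} + v_{8} + v_{9} = v_{1}  ⟹  sig = [3:1]
  {2,5,7}:  v_{2} + v_{5} + v_{7} = v_{4} + v_{9}  ⟹  sig = [3:1,1]
  {1,5,6,7}:  v_{1} + v_{5} + v_{6} + v_{7} = 0  ⟹  sig = [4:]
  {1,4,6,9}:  v_{1} + v_{4} + v_{6} + v_{9} = v_{2}  ⟹  sig = [4:1]
  {5,6,7,8}:  v_{5} + v_{6} + v_{7} + v_{8} = v_{3}  ⟹  sig = [4:1]

Hence PRS(X_Σ) =
    [2:1]
    [2:1,1]
    [2:1,2]
    [3:]
    [3:1]
    [3:1,1]
    [4:]
    [4:1]
    [4:1]


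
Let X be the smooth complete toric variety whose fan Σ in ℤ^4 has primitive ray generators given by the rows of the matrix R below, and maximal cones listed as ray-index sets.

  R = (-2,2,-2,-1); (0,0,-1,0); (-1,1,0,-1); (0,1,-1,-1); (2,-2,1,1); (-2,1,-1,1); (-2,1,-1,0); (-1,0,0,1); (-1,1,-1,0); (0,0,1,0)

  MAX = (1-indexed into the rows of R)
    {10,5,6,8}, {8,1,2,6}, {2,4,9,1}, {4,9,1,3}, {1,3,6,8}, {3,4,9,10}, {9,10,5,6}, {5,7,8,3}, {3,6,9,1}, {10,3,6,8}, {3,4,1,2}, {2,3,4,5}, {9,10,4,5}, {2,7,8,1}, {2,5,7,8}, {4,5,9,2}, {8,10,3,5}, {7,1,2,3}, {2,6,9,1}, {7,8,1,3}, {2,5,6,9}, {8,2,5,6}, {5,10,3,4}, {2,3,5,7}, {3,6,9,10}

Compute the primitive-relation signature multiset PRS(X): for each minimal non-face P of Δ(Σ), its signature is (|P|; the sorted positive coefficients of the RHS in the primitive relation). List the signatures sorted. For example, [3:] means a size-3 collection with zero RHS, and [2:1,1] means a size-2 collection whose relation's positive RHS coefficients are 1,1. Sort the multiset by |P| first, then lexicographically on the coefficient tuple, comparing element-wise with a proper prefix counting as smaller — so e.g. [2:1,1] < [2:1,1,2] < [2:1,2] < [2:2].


Minimal non-faces — 15 found among 10 rays, 25 max cones:

  {2,10}:  v_{2} + v_{10} = 0 — sig = [2:]
  {1,5}:  v_{1} + v_{5} = v_{2} — sig = [2:1]
  {4,7}:  v_{4} + v_{7} = v_{1} — sig = [2:1]
  {4,8}:  v_{4} + v_{8} = v_{9} — sig = [2:1]
  {8,9}:  v_{8} + v_{9} = v_{6} — sig = [2:1]
  {1,10}:  v_{1} + v_{10} = v_{3} + v_{9} — sig = [2:1,1]
  {7,9}:  v_{7} + v_{9} = v_{1} + v_{8} — sig = [2:1,1]
  {7,10}:  v_{7} + v_{10} = v_{3} + v_{8} — sig = [2:1,1]
  {6,7}:  v_{6} + v_{7} = v_{1} + 2·v_{8} — sig = [2:1,2]
  {4,6}:  v_{4} + v_{6} = 2·v_{9} — sig = [2:2]
  {3,5,9}:  v_{3} + v_{5} + v_{9} = 0 — sig = [3:]
  {2,3,8}:  v_{2} + v_{3} + v_{8} = v_{7} — sig = [3:1]
  {2,3,9}:  v_{2} + v_{3} + v_{9} = v_{1} — sig = [3:1]
  {3,5,6}:  v_{3} + v_{5} + v_{6} = v_{8} — sig = [3:1]
  {2,3,6}:  v_{2} + v_{3} + v_{6} = v_{1} + v_{8} — sig = [3:1,1]

Sorted signature multiset PRS(X):
{ [2:],  [2:1] ×4,  [2:1,1] ×3,  [2:1,2],  [2:2],  [3:],  [3:1] ×3,  [3:1,1] }


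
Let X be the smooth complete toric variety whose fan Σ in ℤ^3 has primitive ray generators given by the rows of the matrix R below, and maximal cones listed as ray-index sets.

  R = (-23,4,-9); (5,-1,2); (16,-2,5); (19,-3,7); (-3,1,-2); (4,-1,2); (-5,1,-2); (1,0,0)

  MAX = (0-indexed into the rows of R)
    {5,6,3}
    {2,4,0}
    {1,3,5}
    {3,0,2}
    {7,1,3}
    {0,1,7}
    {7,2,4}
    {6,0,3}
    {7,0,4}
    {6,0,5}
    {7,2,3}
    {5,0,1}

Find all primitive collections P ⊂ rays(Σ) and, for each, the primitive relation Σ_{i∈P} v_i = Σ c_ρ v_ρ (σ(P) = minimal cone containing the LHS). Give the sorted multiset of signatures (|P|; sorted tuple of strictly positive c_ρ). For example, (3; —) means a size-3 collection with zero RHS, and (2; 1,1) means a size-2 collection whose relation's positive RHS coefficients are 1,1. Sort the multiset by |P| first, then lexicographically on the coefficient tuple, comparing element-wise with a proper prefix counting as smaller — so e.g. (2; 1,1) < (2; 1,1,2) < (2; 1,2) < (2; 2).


The 14 primitive collections of Σ (r=8, n=3):

  P={1,6}:  v_{1} + v_{6} = 0  →  sig = (2; —)
  P={3,4}:  v_{3} + v_{4} = v_{2}  →  sig = (2; 1)
  P={4,5}:  v_{4} + v_{5} = v_{7}  →  sig = (2; 1)
  P={5,7}:  v_{5} + v_{7} = v_{1}  →  sig = (2; 1)
  P={2,5}:  v_{2} + v_{5} = v_{3} + v_{7}  →  sig = (2; 1,1)
  P={6,7}:  v_{6} + v_{7} = v_{0} + v_{3}  →  sig = (2; 1,1)
  P={1,2}:  v_{1} + v_{2} = v_{3} + 2·v_{7}  →  sig = (2; 1,2)
  P={1,4}:  v_{1} + v_{4} = 2·v_{7}  →  sig = (2; 2)
  P={4,6}:  v_{4} + v_{6} = 2·v_{0} + 2·v_{3}  →  sig = (2; 2,2)
  P={2,6}:  v_{2} + v_{6} = 2·v_{0} + 3·v_{3}  →  sig = (2; 2,3)
  P={0,3,5}:  v_{0} + v_{3} + v_{5} = 0  →  sig = (3; —)
  P={0,1,3}:  v_{0} + v_{1} + v_{3} = v_{7}  →  sig = (3; 1)
  P={0,3,7}:  v_{0} + v_{3} + v_{7} = v_{4}  →  sig = (3; 1)
  P={0,2,7}:  v_{0} + v_{2} + v_{7} = 2·v_{4}  →  sig = (3; 2)

so the primitive-relation signature multiset is
[(2; —), (2; 1), (2; 1), (2; 1), (2; 1,1), (2; 1,1), (2; 1,2), (2; 2), (2; 2,2), (2; 2,3), (3; —), (3; 1), (3; 1), (3; 2)]


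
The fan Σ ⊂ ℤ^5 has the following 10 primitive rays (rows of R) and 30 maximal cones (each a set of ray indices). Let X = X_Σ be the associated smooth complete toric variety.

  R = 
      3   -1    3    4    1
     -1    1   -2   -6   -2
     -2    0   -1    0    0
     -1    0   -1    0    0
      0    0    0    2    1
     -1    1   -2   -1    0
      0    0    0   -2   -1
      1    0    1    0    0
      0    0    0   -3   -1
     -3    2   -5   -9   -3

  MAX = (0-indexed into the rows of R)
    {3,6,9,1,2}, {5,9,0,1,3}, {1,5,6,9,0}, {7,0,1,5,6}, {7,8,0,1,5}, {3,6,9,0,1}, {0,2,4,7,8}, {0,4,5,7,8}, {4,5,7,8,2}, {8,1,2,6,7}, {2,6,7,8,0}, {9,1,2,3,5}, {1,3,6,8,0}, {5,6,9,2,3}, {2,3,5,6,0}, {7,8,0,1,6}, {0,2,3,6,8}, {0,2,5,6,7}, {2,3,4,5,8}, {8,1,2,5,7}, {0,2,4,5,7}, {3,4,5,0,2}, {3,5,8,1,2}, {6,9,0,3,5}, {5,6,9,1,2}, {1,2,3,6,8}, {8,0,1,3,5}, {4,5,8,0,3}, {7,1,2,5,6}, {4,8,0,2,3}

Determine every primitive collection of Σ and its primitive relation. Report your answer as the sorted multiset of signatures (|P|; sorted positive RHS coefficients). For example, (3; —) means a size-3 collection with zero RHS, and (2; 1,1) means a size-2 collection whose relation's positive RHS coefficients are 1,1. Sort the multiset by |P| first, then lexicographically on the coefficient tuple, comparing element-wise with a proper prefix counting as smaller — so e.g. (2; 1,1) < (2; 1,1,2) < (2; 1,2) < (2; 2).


Primitive collections (11):

  {3,7}:  v_{3} + v_{7} = 0  →  sig = (2; —)
  {4,6}:  v_{4} + v_{6} = 0  →  sig = (2; —)
  {1,4}:  v_{1} + v_{4} = v_{5} + v_{8}  →  sig = (2; 1,1)
  {4,9}:  v_{4} + v_{9} = v_{1} + v_{3} + v_{5}  →  sig = (2; 1,1,1)
  {7,9}:  v_{7} + v_{9} = v_{1} + v_{5} + v_{6}  →  sig = (2; 1,1,1)
  {8,9}:  v_{8} + v_{9} = 2·v_{1} + v_{3}  →  sig = (2; 1,2)
  {0,1,2}:  v_{0} + v_{1} + v_{2} = v_{6}  →  sig = (3; 1)
  {5,6,8}:  v_{5} + v_{6} + v_{8} = v_{1}  →  sig = (3; 1)
  {0,2,9}:  v_{0} + v_{2} + v_{9} = v_{3} + v_{5} + 2·v_{6}  →  sig = (3; 1,1,2)
  {0,2,5,8}:  v_{0} + v_{2} + v_{5} + v_{8} = 0  →  sig = (4; —)
  {1,3,5,6}:  v_{1} + v_{3} + v_{5} + v_{6} = v_{9}  →  sig = (4; 1)

Signatures (|P|; sorted positive RHS coefficients), sorted:
    (2; —)
    (2; —)
    (2; 1,1)
    (2; 1,1,1)
    (2; 1,1,1)
    (2; 1,2)
    (3; 1)
    (3; 1)
    (3; 1,1,2)
    (4; —)
    (4; 1)


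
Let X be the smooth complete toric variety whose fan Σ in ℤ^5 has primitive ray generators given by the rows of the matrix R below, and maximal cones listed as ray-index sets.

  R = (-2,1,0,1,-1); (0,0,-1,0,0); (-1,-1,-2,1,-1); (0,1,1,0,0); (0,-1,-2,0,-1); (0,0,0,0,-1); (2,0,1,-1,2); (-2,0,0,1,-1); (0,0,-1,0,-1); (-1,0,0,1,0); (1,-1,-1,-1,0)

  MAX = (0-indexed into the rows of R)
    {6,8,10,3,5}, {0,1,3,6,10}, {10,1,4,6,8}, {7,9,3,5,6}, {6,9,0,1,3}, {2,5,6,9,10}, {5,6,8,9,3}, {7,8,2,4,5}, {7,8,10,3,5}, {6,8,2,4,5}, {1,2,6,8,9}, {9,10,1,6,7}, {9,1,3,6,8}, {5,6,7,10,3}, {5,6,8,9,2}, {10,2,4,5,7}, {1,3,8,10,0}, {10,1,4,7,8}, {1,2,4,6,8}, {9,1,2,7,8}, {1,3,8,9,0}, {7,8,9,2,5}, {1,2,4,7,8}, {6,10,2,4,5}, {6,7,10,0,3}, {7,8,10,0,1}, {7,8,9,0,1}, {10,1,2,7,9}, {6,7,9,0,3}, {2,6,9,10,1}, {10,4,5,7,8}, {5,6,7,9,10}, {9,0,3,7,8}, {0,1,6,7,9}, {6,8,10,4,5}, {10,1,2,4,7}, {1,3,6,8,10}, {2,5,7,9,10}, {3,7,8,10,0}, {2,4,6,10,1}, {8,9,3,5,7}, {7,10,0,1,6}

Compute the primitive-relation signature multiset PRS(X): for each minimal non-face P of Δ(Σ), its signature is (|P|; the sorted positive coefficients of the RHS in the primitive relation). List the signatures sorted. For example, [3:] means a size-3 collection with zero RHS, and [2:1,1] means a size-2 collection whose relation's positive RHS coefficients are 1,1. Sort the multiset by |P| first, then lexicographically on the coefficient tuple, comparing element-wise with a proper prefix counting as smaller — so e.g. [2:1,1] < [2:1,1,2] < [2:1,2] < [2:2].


16 minimal non-faces of Δ(Σ) (on 11 rays):

  • {1,5}:  v_{1} + v_{5} = v_{8} — sig = [2:1]
  • {3,4}:  v_{3} + v_{4} = v_{8} — sig = [2:1]
  • {4,9}:  v_{4} + v_{9} = v_{2} — sig = [2:1]
  • {2,3}:  v_{2} + v_{3} = v_{8} + v_{9} — sig = [2:1,1]
  • {0,4}:  v_{0} + v_{4} = v_{1} + v_{7} + v_{8} — sig = [2:1,1,1]
  • {0,5}:  v_{0} + v_{5} = v_{3} + v_{7} + v_{8} — sig = [2:1,1,1]
  • {0,2}:  v_{0} + v_{2} = v_{1} + v_{7} + v_{8} + v_{9} — sig = [2:1,1,1,1]
  • {3,9,10}:  v_{3} + v_{9} + v_{10} = 0 — sig = [3:]
  • {6,7,8}:  v_{6} + v_{7} + v_{8} = 0 — sig = [3:]
  • {1,3,7}:  v_{1} + v_{3} + v_{7} = v_{0} — sig = [3:1]
  • {8,9,10}:  v_{8} + v_{9} + v_{10} = v_{4} — sig = [3:1]
  • {0,6,8}:  v_{0} + v_{6} + v_{8} = v_{1} + v_{3} — sig = [3:1,1]
  • {0,9,10}:  v_{0} + v_{9} + v_{10} = v_{1} + v_{7} — sig = [3:1,1]
  • {4,6,7}:  v_{4} + v_{6} + v_{7} = v_{9} + v_{10} — sig = [3:1,1]
  • {2,6,7}:  v_{2} + v_{6} + v_{7} = 2·v_{9} + v_{10} — sig = [3:1,2]
  • {2,8,10}:  v_{2} + v_{8} + v_{10} = 2·v_{4} — sig = [3:2]

Hence PRS(X_Σ) =
{ [2:1] ×3,  [2:1,1],  [2:1,1,1] ×2,  [2:1,1,1,1],  [3:] ×2,  [3:1] ×2,  [3:1,1] ×3,  [3:1,2],  [3:2] }


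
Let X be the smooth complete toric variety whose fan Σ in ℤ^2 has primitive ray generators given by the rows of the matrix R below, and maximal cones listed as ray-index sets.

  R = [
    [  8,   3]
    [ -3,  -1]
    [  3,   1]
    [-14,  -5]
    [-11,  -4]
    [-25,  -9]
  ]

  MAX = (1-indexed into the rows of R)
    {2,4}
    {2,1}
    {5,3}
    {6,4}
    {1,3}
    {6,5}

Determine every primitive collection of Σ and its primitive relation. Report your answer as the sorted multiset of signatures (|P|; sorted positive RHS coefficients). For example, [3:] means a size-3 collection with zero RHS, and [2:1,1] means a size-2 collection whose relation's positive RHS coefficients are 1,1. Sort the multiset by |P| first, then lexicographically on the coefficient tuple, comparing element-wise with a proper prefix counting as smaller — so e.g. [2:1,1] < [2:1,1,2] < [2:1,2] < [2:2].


|primitive collections| = 9. Relations:

  • {2,3}:  v_{2} + v_{3} = 0  so sig = [2:]
  • {1,5}:  v_{1} + v_{5} = v_{2}  so sig = [2:1]
  • {2,5}:  v_{2} + v_{5} = v_{4}  so sig = [2:1]
  • {3,4}:  v_{3} + v_{4} = v_{5}  so sig = [2:1]
  • {4,5}:  v_{4} + v_{5} = v_{6}  so sig = [2:1]
  • {1,6}:  v_{1} + v_{6} = v_{2} + v_{4}  so sig = [2:1,1]
  • {1,4}:  v_{1} + v_{4} = 2·v_{2}  so sig = [2:2]
  • {2,6}:  v_{2} + v_{6} = 2·v_{4}  so sig = [2:2]
  • {3,6}:  v_{3} + v_{6} = 2·v_{5}  so sig = [2:2]

so the primitive-relation signature multiset is
{ [2:],  [2:1] ×4,  [2:1,1],  [2:2] ×3 }


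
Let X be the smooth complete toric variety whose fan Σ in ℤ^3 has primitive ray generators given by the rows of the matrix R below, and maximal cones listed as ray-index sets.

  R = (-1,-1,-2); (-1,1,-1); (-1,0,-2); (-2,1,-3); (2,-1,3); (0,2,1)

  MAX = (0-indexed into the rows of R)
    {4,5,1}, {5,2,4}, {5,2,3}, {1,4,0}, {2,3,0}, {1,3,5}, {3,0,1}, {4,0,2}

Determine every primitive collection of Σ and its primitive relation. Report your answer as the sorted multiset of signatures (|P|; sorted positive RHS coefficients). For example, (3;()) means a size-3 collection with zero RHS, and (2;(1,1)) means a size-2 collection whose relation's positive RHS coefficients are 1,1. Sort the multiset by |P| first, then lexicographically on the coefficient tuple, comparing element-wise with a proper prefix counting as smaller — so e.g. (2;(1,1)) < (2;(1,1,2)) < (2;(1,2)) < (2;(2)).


|primitive collections| = 3. Relations:

  P = {3,4}:  v_{3} + v_{4} = 0  so sig = (2;())
  P = {0,5}:  v_{0} + v_{5} = v_{1}  so sig = (2;(1))
  P = {1,2}:  v_{1} + v_{2} = v_{3}  so sig = (2;(1))

Sorted signature multiset PRS(X):
{ (2;()),  (2;(1)) ×2 }


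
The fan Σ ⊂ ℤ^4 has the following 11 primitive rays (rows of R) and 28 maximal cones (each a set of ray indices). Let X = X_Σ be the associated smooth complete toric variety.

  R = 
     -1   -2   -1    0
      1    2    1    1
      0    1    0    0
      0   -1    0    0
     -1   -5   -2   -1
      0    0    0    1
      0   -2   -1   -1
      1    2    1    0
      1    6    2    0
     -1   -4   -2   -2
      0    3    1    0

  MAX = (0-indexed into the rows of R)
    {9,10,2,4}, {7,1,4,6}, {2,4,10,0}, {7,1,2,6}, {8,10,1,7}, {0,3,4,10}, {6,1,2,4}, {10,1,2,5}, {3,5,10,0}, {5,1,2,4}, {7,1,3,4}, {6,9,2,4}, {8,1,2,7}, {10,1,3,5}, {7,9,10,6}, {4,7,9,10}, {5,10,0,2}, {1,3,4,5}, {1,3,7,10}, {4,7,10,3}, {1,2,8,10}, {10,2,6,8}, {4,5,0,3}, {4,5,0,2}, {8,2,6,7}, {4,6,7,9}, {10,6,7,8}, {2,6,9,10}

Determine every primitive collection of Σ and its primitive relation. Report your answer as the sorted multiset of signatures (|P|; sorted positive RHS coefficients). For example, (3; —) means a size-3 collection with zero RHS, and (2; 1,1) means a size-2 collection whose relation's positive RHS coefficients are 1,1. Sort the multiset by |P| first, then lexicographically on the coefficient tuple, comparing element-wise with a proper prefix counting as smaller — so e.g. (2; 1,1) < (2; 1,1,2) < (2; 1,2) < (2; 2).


The 24 primitive collections of Σ (r=11, n=4):

  {0,7}:  v_{0} + v_{7} = 0  ⟹  sig = (2; —)
  {2,3}:  v_{2} + v_{3} = 0  ⟹  sig = (2; —)
  {0,1}:  v_{0} + v_{1} = v_{5}  ⟹  sig = (2; 1)
  {1,9}:  v_{1} + v_{9} = v_{6}  ⟹  sig = (2; 1)
  {5,7}:  v_{5} + v_{7} = v_{1}  ⟹  sig = (2; 1)
  {0,6}:  v_{0} + v_{6} = v_{2} + v_{4}  ⟹  sig = (2; 1,1)
  {0,8}:  v_{0} + v_{8} = v_{2} + v_{10}  ⟹  sig = (2; 1,1)
  {3,6}:  v_{3} + v_{6} = v_{4} + v_{7}  ⟹  sig = (2; 1,1)
  {3,8}:  v_{3} + v_{8} = v_{7} + v_{10}  ⟹  sig = (2; 1,1)
  {4,8}:  v_{4} + v_{8} = v_{6} + v_{10}  ⟹  sig = (2; 1,1)
  {5,9}:  v_{5} + v_{9} = v_{2} + v_{4}  ⟹  sig = (2; 1,1)
  {5,6}:  v_{5} + v_{6} = v_{1} + v_{2} + v_{4}  ⟹  sig = (2; 1,1,1)
  {5,8}:  v_{5} + v_{8} = v_{1} + v_{2} + v_{10}  ⟹  sig = (2; 1,1,1)
  {0,9}:  v_{0} + v_{9} = v_{2} + 2·v_{4} + v_{10}  ⟹  sig = (2; 1,1,2)
  {3,9}:  v_{3} + v_{9} = 2·v_{4} + v_{7} + v_{10}  ⟹  sig = (2; 1,1,2)
  {8,9}:  v_{8} + v_{9} = 2·v_{6} + 2·v_{10}  ⟹  sig = (2; 2,2)
  {1,4,10}:  v_{1} + v_{4} + v_{10} = 0  ⟹  sig = (3; —)
  {2,4,7}:  v_{2} + v_{4} + v_{7} = v_{6}  ⟹  sig = (3; 1)
  {2,7,10}:  v_{2} + v_{7} + v_{10} = v_{8}  ⟹  sig = (3; 1)
  {4,5,10}:  v_{4} + v_{5} + v_{10} = v_{0}  ⟹  sig = (3; 1)
  {4,6,10}:  v_{4} + v_{6} + v_{10} = v_{9}  ⟹  sig = (3; 1)
  {1,6,10}:  v_{1} + v_{6} + v_{10} = v_{2} + v_{7}  ⟹  sig = (3; 1,1)
  {2,7,9}:  v_{2} + v_{7} + v_{9} = 2·v_{6} + v_{10}  ⟹  sig = (3; 1,2)
  {1,6,8}:  v_{1} + v_{6} + v_{8} = 2·v_{2} + 2·v_{7}  ⟹  sig = (3; 2,2)

Signatures (|P|; sorted positive RHS coefficients), sorted:
{ (2; —) ×2,  (2; 1) ×3,  (2; 1,1) ×6,  (2; 1,1,1) ×2,  (2; 1,1,2) ×2,  (2; 2,2),  (3; —),  (3; 1) ×4,  (3; 1,1),  (3; 1,2),  (3; 2,2) }


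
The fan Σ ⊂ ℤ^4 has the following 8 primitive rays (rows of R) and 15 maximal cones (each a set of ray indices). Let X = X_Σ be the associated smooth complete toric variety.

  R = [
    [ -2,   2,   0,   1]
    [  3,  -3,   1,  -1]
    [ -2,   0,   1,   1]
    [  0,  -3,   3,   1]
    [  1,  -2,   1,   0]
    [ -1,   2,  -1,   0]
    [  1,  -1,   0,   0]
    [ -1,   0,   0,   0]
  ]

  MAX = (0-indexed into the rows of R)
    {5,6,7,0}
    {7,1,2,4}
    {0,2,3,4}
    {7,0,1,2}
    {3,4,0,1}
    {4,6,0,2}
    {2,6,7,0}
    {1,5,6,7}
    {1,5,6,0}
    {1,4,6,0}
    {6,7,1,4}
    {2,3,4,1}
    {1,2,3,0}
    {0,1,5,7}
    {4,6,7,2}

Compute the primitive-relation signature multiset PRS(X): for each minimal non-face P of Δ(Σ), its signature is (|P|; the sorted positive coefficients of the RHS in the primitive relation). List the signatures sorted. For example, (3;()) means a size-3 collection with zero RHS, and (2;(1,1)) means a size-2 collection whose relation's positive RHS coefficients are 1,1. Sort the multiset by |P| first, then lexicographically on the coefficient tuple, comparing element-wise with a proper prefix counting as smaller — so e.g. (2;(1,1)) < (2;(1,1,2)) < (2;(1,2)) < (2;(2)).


Σ has 9 primitive collections:

  P={4,5}:  v_{4} + v_{5} = 0  →  sig = (2;())
  P={2,5}:  v_{2} + v_{5} = v_{0} + v_{7}  →  sig = (2;(1,1))
  P={3,5}:  v_{3} + v_{5} = v_{0} + v_{1} + v_{2}  →  sig = (2;(1,1,1))
  P={3,7}:  v_{3} + v_{7} = v_{1} + 2·v_{2}  →  sig = (2;(1,2))
  P={3,6}:  v_{3} + v_{6} = v_{0} + 3·v_{4}  →  sig = (2;(1,3))
  P={0,4,7}:  v_{0} + v_{4} + v_{7} = v_{2}  →  sig = (3;(1))
  P={1,2,6}:  v_{1} + v_{2} + v_{6} = 2·v_{4}  →  sig = (3;(2))
  P={0,1,2,4}:  v_{0} + v_{1} + v_{2} + v_{4} = v_{3}  →  sig = (4;(1))
  P={0,1,6,7}:  v_{0} + v_{1} + v_{6} + v_{7} = v_{4}  →  sig = (4;(1))

Sorted signature multiset PRS(X):
[(2;()), (2;(1,1)), (2;(1,1,1)), (2;(1,2)), (2;(1,3)), (3;(1)), (3;(2)), (4;(1)), (4;(1))]


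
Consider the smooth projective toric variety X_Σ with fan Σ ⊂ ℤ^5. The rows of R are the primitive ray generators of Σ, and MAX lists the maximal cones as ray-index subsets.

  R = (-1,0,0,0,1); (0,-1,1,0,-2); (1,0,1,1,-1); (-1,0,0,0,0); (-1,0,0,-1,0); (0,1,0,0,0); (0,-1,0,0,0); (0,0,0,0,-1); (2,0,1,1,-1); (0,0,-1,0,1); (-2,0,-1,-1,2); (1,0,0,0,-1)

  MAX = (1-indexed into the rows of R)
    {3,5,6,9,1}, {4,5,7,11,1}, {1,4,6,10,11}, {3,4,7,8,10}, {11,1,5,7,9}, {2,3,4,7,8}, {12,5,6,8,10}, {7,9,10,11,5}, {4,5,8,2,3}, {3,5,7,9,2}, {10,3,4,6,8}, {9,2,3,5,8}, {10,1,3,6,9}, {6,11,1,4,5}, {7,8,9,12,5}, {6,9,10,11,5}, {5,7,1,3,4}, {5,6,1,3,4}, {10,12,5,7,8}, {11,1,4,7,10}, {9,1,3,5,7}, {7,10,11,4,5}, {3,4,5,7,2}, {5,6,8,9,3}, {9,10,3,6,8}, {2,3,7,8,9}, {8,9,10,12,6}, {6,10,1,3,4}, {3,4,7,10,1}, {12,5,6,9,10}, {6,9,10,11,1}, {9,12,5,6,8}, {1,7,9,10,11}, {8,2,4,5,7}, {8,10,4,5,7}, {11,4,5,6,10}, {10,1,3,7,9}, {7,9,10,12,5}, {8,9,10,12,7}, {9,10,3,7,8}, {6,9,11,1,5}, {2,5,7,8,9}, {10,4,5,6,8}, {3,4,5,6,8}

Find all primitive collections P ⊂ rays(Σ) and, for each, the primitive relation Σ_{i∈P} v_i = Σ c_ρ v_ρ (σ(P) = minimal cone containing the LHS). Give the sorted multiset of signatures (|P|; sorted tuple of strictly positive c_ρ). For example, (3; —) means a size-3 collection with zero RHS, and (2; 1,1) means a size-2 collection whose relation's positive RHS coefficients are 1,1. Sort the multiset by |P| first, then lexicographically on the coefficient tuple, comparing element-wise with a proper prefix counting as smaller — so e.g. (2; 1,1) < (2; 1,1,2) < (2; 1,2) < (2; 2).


Δ(Σ) — 12 vertices, 18 min non-faces:

  • {1,12}:  v_{1} + v_{12} = 0 — sig = (2; —)
  • {6,7}:  v_{6} + v_{7} = 0 — sig = (2; —)
  • {1,8}:  v_{1} + v_{8} = v_{4} — sig = (2; 1)
  • {3,11}:  v_{3} + v_{11} = v_{1} — sig = (2; 1)
  • {4,9}:  v_{4} + v_{9} = v_{3} — sig = (2; 1)
  • {4,12}:  v_{4} + v_{12} = v_{8} — sig = (2; 1)
  • {2,10}:  v_{2} + v_{10} = v_{7} + v_{8} — sig = (2; 1,1)
  • {3,12}:  v_{3} + v_{12} = v_{8} + v_{9} — sig = (2; 1,1)
  • {11,12}:  v_{11} + v_{12} = v_{5} + v_{10} — sig = (2; 1,1)
  • {2,6}:  v_{2} + v_{6} = v_{3} + v_{5} + v_{8} — sig = (2; 1,1,1)
  • {2,11}:  v_{2} + v_{11} = v_{4} + v_{5} + v_{7} — sig = (2; 1,1,1)
  • {8,11}:  v_{8} + v_{11} = v_{4} + v_{5} + v_{10} — sig = (2; 1,1,1)
  • {1,2}:  v_{1} + v_{2} = v_{3} + v_{4} + v_{5} + v_{7} — sig = (2; 1,1,1,1)
  • {2,12}:  v_{2} + v_{12} = v_{5} + v_{7} + 2·v_{8} + v_{9} — sig = (2; 1,1,1,2)
  • {3,5,10}:  v_{3} + v_{5} + v_{10} = 0 — sig = (3; —)
  • {1,5,10}:  v_{1} + v_{5} + v_{10} = v_{11} — sig = (3; 1)
  • {3,5,7,8}:  v_{3} + v_{5} + v_{7} + v_{8} = v_{2} — sig = (4; 1)
  • {5,8,9,10}:  v_{5} + v_{8} + v_{9} + v_{10} = v_{12} — sig = (4; 1)

Signatures (|P|; sorted positive RHS coefficients), sorted:
[(2; —), (2; —), (2; 1), (2; 1), (2; 1), (2; 1), (2; 1,1), (2; 1,1), (2; 1,1), (2; 1,1,1), (2; 1,1,1), (2; 1,1,1), (2; 1,1,1,1), (2; 1,1,1,2), (3; —), (3; 1), (4; 1), (4; 1)]


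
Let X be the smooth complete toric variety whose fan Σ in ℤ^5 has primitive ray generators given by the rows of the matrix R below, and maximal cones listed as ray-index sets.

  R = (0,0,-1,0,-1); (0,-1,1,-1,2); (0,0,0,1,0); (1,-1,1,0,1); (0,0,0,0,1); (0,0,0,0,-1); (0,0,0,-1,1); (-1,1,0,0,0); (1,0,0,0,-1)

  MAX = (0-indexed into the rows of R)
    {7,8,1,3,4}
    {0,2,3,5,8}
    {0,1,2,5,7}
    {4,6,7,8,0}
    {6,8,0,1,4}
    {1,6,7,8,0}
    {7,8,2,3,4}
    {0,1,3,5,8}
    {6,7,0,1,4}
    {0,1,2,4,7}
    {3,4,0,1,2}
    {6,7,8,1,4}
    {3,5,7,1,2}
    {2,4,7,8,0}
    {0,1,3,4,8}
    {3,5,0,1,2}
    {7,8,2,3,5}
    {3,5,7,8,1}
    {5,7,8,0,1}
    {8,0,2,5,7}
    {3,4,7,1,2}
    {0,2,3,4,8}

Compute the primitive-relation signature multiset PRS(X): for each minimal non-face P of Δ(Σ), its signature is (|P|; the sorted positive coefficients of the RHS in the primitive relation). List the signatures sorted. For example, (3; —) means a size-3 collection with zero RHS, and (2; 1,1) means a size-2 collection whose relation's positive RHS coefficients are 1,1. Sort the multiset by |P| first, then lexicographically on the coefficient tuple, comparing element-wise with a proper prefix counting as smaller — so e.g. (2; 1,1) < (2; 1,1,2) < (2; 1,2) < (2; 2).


Minimal non-faces — 7 found among 9 rays, 22 max cones:

  • {4,5}:  v_{4} + v_{5} = 0  →  sig = (2; —)
  • {2,6}:  v_{2} + v_{6} = v_{4}  →  sig = (2; 1)
  • {3,6}:  v_{3} + v_{6} = v_{1} + v_{4} + v_{8}  →  sig = (2; 1,1,1)
  • {5,6}:  v_{5} + v_{6} = v_{0} + v_{1} + v_{7} + v_{8}  →  sig = (2; 1,1,1,1)
  • {0,3,7}:  v_{0} + v_{3} + v_{7} = 0  →  sig = (3; —)
  • {1,2,8}:  v_{1} + v_{2} + v_{8} = v_{3}  →  sig = (3; 1)
  • {0,1,4,7,8}:  v_{0} + v_{1} + v_{4} + v_{7} + v_{8} = v_{6}  →  sig = (5; 1)

Sorted signature multiset PRS(X):
    |P|=2: 4 collections, coeffs (), (1), (1,1,1), (1,1,1,1)
    |P|=3: 2 collections, coeffs (), (1)
    |P|=5: 1 collection, coeffs (1)


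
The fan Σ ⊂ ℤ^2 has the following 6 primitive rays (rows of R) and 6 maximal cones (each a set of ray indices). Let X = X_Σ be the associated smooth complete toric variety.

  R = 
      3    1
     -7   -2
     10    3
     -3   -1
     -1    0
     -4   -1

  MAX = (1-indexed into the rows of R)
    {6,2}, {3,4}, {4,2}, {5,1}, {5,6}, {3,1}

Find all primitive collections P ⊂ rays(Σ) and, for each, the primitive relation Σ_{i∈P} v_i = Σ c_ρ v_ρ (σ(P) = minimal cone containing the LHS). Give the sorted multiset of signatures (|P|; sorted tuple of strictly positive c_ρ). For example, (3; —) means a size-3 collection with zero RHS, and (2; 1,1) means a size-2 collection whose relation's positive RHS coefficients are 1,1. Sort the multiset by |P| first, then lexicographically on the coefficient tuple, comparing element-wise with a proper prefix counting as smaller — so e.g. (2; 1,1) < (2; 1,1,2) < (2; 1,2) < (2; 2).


The 9 primitive collections of Σ (r=6, n=2):

  • {1,4}:  v_{1} + v_{4} = 0  ⟹  sig = (2; —)
  • {1,2}:  v_{1} + v_{2} = v_{6}  ⟹  sig = (2; 1)
  • {1,6}:  v_{1} + v_{6} = v_{5}  ⟹  sig = (2; 1)
  • {2,3}:  v_{2} + v_{3} = v_{1}  ⟹  sig = (2; 1)
  • {4,5}:  v_{4} + v_{5} = v_{6}  ⟹  sig = (2; 1)
  • {4,6}:  v_{4} + v_{6} = v_{2}  ⟹  sig = (2; 1)
  • {2,5}:  v_{2} + v_{5} = 2·v_{6}  ⟹  sig = (2; 2)
  • {3,6}:  v_{3} + v_{6} = 2·v_{1}  ⟹  sig = (2; 2)
  • {3,5}:  v_{3} + v_{5} = 3·v_{1}  ⟹  sig = (2; 3)

Hence PRS(X_Σ) =
{ (2; —),  (2; 1) ×5,  (2; 2) ×2,  (2; 3) }


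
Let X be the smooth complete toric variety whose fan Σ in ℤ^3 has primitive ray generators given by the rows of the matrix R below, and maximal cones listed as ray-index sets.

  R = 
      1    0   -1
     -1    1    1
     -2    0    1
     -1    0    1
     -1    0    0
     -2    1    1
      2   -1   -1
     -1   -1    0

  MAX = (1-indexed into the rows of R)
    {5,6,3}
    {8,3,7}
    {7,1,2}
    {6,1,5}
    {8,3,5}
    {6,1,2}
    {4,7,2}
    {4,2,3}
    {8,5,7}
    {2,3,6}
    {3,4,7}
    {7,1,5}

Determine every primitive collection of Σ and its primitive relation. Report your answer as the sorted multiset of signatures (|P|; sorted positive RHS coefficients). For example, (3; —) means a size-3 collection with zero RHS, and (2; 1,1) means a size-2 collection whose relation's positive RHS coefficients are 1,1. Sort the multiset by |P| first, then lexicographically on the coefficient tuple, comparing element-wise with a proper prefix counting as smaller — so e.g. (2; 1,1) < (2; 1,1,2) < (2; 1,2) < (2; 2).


Minimal non-faces — 12 found among 8 rays, 12 max cones:

  • {1,4}:  v_{1} + v_{4} = 0  so sig = (2; —)
  • {6,7}:  v_{6} + v_{7} = 0  so sig = (2; —)
  • {1,3}:  v_{1} + v_{3} = v_{5}  so sig = (2; 1)
  • {2,5}:  v_{2} + v_{5} = v_{6}  so sig = (2; 1)
  • {2,8}:  v_{2} + v_{8} = v_{3}  so sig = (2; 1)
  • {4,5}:  v_{4} + v_{5} = v_{3}  so sig = (2; 1)
  • {4,6}:  v_{4} + v_{6} = v_{2} + v_{3}  so sig = (2; 1,1)
  • {6,8}:  v_{6} + v_{8} = v_{3} + v_{5}  so sig = (2; 1,1)
  • {1,8}:  v_{1} + v_{8} = 2·v_{5} + v_{7}  so sig = (2; 1,2)
  • {4,8}:  v_{4} + v_{8} = 2·v_{3} + v_{7}  so sig = (2; 1,2)
  • {2,3,7}:  v_{2} + v_{3} + v_{7} = v_{4}  so sig = (3; 1)
  • {3,5,7}:  v_{3} + v_{5} + v_{7} = v_{8}  so sig = (3; 1)

Sorted signature multiset PRS(X):
{ (2; —) ×2,  (2; 1) ×4,  (2; 1,1) ×2,  (2; 1,2) ×2,  (3; 1) ×2 }


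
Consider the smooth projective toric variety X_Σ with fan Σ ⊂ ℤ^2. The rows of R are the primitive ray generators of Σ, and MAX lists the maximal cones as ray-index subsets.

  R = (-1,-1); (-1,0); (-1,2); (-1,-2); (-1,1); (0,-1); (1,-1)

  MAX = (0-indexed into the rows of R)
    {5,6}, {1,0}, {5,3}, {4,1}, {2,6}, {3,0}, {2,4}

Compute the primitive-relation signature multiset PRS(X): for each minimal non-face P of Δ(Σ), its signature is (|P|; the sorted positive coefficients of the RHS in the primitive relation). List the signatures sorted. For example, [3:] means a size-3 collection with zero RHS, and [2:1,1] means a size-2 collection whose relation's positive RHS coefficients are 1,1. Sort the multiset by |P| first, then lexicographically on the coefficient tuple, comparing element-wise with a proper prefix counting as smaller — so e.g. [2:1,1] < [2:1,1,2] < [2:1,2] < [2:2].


14 minimal non-faces of Δ(Σ) (on 7 rays):

  P={4,6}:  v_{4} + v_{6} = 0  so sig = [2:]
  P={0,5}:  v_{0} + v_{5} = v_{3}  so sig = [2:1]
  P={1,5}:  v_{1} + v_{5} = v_{0}  so sig = [2:1]
  P={1,6}:  v_{1} + v_{6} = v_{5}  so sig = [2:1]
  P={2,5}:  v_{2} + v_{5} = v_{4}  so sig = [2:1]
  P={4,5}:  v_{4} + v_{5} = v_{1}  so sig = [2:1]
  P={0,2}:  v_{0} + v_{2} = v_{1} + v_{4}  so sig = [2:1,1]
  P={3,4}:  v_{3} + v_{4} = v_{0} + v_{1}  so sig = [2:1,1]
  P={0,4}:  v_{0} + v_{4} = 2·v_{1}  so sig = [2:2]
  P={0,6}:  v_{0} + v_{6} = 2·v_{5}  so sig = [2:2]
  P={1,2}:  v_{1} + v_{2} = 2·v_{4}  so sig = [2:2]
  P={1,3}:  v_{1} + v_{3} = 2·v_{0}  so sig = [2:2]
  P={2,3}:  v_{2} + v_{3} = 2·v_{1}  so sig = [2:2]
  P={3,6}:  v_{3} + v_{6} = 3·v_{5}  so sig = [2:3]

Hence PRS(X_Σ) =
    [2:]
    [2:1]
    [2:1]
    [2:1]
    [2:1]
    [2:1]
    [2:1,1]
    [2:1,1]
    [2:2]
    [2:2]
    [2:2]
    [2:2]
    [2:2]
    [2:3]


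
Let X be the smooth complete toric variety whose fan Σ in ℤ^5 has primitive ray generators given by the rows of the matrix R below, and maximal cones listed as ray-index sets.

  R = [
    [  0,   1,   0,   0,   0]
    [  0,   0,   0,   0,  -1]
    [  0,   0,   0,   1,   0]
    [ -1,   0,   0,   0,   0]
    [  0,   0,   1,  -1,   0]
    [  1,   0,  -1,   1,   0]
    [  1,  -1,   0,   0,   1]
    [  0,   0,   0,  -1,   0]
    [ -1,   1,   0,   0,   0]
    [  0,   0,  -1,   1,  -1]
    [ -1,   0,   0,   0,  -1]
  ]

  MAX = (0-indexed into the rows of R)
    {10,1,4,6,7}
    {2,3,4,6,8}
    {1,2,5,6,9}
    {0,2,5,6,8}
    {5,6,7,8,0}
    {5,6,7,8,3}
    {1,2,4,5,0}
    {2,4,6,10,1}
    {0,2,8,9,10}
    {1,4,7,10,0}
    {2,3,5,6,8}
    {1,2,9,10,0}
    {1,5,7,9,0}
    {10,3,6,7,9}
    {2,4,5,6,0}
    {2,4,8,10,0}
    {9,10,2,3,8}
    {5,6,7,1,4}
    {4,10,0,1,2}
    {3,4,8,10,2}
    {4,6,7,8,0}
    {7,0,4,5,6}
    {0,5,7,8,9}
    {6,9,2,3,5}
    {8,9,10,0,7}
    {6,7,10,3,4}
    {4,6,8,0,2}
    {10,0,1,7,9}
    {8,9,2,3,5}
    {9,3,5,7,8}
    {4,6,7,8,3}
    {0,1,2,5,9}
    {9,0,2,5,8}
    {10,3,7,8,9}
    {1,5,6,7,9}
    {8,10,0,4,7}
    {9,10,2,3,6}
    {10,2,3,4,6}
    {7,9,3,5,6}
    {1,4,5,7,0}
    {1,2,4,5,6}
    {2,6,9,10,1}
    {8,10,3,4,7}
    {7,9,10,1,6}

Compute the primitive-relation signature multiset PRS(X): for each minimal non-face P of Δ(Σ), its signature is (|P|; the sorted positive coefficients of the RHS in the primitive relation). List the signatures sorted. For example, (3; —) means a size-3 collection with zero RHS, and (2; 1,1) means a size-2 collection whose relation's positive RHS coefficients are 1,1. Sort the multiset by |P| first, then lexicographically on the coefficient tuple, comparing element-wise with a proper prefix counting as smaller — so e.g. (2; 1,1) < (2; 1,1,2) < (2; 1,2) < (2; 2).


Minimal non-faces — 13 found among 11 rays, 44 max cones:

  {2,7}:  v_{2} + v_{7} = 0  →  sig = (2; —)
  {0,3}:  v_{0} + v_{3} = v_{8}  →  sig = (2; 1)
  {1,3}:  v_{1} + v_{3} = v_{10}  →  sig = (2; 1)
  {4,9}:  v_{4} + v_{9} = v_{1}  →  sig = (2; 1)
  {5,10}:  v_{5} + v_{10} = v_{9}  →  sig = (2; 1)
  {1,8}:  v_{1} + v_{8} = v_{0} + v_{10}  →  sig = (2; 1,1)
  {0,6,10}:  v_{0} + v_{6} + v_{10} = 0  →  sig = (3; —)
  {3,4,5}:  v_{3} + v_{4} + v_{5} = 0  →  sig = (3; —)
  {0,6,9}:  v_{0} + v_{6} + v_{9} = v_{5}  →  sig = (3; 1)
  {4,5,8}:  v_{4} + v_{5} + v_{8} = v_{0}  →  sig = (3; 1)
  {6,8,10}:  v_{6} + v_{8} + v_{10} = v_{3}  →  sig = (3; 1)
  {0,1,6}:  v_{0} + v_{1} + v_{6} = v_{4} + v_{5}  →  sig = (3; 1,1)
  {6,8,9}:  v_{6} + v_{8} + v_{9} = v_{3} + v_{5}  →  sig = (3; 1,1)

Hence PRS(X_Σ) =
    |P|=2: 6 collections, coeffs (), (1), (1), (1), (1), (1,1)
    |P|=3: 7 collections, coeffs (), (), (1), (1), (1), (1,1), (1,1)


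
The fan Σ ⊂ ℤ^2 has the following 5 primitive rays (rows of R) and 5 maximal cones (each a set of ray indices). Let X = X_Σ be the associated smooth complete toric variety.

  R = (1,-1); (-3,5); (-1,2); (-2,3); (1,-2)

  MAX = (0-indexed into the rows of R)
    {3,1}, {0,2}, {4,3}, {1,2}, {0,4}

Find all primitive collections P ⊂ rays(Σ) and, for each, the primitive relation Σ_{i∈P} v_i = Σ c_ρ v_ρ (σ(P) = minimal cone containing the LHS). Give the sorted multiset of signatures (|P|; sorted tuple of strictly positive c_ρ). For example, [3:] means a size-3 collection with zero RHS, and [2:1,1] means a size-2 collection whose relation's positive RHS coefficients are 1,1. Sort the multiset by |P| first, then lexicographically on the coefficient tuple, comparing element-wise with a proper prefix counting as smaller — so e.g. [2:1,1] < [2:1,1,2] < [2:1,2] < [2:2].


Σ has 5 primitive collections:

  P={2,4}:  v_{2} + v_{4} = 0  so sig = [2:]
  P={0,3}:  v_{0} + v_{3} = v_{2}  so sig = [2:1]
  P={1,4}:  v_{1} + v_{4} = v_{3}  so sig = [2:1]
  P={2,3}:  v_{2} + v_{3} = v_{1}  so sig = [2:1]
  P={0,1}:  v_{0} + v_{1} = 2·v_{2}  so sig = [2:2]

Sorted signature multiset PRS(X):
    [2:]
    [2:1]
    [2:1]
    [2:1]
    [2:2]


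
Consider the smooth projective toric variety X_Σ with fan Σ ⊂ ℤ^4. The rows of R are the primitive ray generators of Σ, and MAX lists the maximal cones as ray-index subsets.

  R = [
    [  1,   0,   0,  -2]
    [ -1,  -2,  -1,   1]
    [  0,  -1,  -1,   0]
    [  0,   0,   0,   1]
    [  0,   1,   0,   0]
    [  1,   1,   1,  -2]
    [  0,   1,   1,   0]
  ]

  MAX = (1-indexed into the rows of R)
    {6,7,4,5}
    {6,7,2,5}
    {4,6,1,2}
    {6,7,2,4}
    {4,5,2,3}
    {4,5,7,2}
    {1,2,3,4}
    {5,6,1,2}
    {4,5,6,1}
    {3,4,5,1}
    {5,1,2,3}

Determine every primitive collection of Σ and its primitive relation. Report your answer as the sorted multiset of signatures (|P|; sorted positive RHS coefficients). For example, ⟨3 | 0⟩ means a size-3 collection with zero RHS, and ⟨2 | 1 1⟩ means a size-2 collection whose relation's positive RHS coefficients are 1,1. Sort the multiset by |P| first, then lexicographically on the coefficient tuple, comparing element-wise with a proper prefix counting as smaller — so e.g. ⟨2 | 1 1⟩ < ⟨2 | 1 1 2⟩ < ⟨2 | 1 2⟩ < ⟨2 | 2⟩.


|primitive collections| = 5. Relations:

  {3,7}:  v_{3} + v_{7} = 0  →  sig = ⟨2 | 0⟩
  {1,7}:  v_{1} + v_{7} = v_{6}  →  sig = ⟨2 | 1⟩
  {3,6}:  v_{3} + v_{6} = v_{1}  →  sig = ⟨2 | 1⟩
  {2,4,5,6}:  v_{2} + v_{4} + v_{5} + v_{6} = 0  →  sig = ⟨4 | 0⟩
  {1,2,4,5}:  v_{1} + v_{2} + v_{4} + v_{5} = v_{3}  →  sig = ⟨4 | 1⟩

Sorted signature multiset PRS(X):
[⟨2 | 0⟩, ⟨2 | 1⟩, ⟨2 | 1⟩, ⟨4 | 0⟩, ⟨4 | 1⟩]
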